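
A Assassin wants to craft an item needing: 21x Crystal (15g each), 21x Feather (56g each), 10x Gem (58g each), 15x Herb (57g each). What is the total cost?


Cost breakdown:
  Crystal: 21 * 15 = 315
  Feather: 21 * 56 = 1176
  Gem: 10 * 58 = 580
  Herb: 15 * 57 = 855
Total = 315 + 1176 + 580 + 855 = 2926

2926 gold


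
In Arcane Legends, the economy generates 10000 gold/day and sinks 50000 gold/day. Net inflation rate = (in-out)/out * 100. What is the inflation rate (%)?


Net gold = 10000 - 50000 = -40000
Inflation rate = net / sunk * 100 = -40000 / 50000 * 100
= -0.8 * 100
= -80.00%

-80.00%


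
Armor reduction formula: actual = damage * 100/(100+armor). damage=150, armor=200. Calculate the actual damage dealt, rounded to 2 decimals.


actual = 150 * 100 / (100 + 200)
= 150 * 100 / 300
= 15000 / 300
= 50.00

50.00 damage


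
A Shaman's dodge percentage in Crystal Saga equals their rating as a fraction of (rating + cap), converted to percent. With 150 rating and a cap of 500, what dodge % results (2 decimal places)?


dodge% = 150 / (150 + 500) * 100
= 150 / 650 * 100
= 0.230769 * 100
= 23.08%

23.08%


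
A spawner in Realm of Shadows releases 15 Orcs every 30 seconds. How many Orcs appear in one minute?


Spawns per minute = count * (60 / interval)
= 15 * (60 / 30)
= 15 * 2.0
= 30.0

30.0 per minute


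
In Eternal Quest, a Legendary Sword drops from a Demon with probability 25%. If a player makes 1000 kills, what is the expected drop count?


Expected drops = kills * (drop_rate / 100)
= 1000 * (25 / 100)
= 1000 * 0.25
= 250.0

250.0 drops


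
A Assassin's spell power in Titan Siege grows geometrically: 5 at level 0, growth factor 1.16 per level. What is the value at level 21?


value = base * growth^level
= 5 * 1.16^21
= 5 * 22.574481
= 112.87

112.87 spell power


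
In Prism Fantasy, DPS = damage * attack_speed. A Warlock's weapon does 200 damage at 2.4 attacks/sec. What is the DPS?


DPS = damage * attack_speed
= 200 * 2.4
= 480.0

480.0 DPS


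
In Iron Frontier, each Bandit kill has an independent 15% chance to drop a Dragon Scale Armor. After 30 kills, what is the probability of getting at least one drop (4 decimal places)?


P(at least one) = 1 - P(none) = 1 - (1-p)^n
p = 15/100 = 0.15
1 - p = 0.85
(1 - p)^30 = 0.85^30 = 0.007631
P(at least one) = 1 - 0.007631 = 0.9924

0.9924


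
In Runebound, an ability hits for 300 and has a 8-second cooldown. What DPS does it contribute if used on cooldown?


DPS = damage / cooldown
= 300 / 8
= 37.50

37.50 DPS


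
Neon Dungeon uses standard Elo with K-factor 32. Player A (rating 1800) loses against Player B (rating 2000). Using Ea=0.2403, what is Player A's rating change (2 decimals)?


Elo update: delta = K * (S - Ea), where S = 0 (loses)
S - Ea = 0 - 0.2403 = -0.2403
Rating change = 32 * -0.2403
= -7.69

-7.69 rating points


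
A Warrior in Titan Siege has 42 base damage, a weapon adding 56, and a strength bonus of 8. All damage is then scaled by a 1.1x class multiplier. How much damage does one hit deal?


Sum base + weapon + str = 42 + 56 + 8 = 106
Multiply by 1.1:
106 * 1.1 = 116.6

116.6 damage


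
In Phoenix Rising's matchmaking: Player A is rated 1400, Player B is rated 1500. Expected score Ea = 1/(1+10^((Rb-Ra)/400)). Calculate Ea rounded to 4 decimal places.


Elo expected score: Ea = 1/(1 + 10^((Rb-Ra)/400))
Rb - Ra = 1500 - 1400 = 100
(Rb-Ra)/400 = 100/400 = 0.25
10^0.25 = 1.778279
Ea = 1/(1 + 1.778279) = 1/2.778279 = 0.3599

0.3599


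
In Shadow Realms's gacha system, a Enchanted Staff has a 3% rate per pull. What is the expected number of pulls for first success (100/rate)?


Expected pulls for a geometric distribution = 1/p = 100 / rate%
= 100 / 3
= 33.33

33.33 pulls


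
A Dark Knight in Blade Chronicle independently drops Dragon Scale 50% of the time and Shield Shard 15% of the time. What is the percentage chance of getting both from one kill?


For independent events, P(both) = P(A) * P(B)
= 50% * 15%
= 750 / 100 %
= 7.5%

7.5%


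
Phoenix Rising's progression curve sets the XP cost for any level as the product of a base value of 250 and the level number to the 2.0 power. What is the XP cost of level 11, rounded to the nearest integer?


XP = 250 * level^2.0
Substitute level = 11:
XP = 250 * 11^2.0
= 250 * 121.0
= 30250

30250 XP


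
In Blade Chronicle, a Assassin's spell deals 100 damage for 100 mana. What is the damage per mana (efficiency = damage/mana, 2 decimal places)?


Efficiency = damage / mana
= 100 / 100
= 1.00

1.00 dmg/mana


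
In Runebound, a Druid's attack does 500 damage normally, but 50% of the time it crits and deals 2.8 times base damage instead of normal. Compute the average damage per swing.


E[dmg] = base * (1 + crit_chance * (crit_mult - 1))
cc as decimal = 50/100 = 0.5
cm - 1 = 2.8 - 1 = 1.8
Bonus factor = 0.5 * 1.8 = 0.9
Total multiplier = 1 + 0.9 = 1.9
Expected damage = 500 * 1.9 = 950.00

950.00 damage


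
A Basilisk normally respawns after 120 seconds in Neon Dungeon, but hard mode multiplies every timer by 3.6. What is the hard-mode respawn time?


Respawn time = base * multiplier
= 120 * 3.6
= 432.0 seconds

432.0 seconds


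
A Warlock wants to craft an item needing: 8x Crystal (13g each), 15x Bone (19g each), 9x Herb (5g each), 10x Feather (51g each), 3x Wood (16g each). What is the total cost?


Cost breakdown:
  Crystal: 8 * 13 = 104
  Bone: 15 * 19 = 285
  Herb: 9 * 5 = 45
  Feather: 10 * 51 = 510
  Wood: 3 * 16 = 48
Total = 104 + 285 + 45 + 510 + 48 = 992

992 gold


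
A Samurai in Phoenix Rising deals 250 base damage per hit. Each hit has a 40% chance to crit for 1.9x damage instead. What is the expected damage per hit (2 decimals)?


E[dmg] = base * (1 + crit_chance * (crit_mult - 1))
cc as decimal = 40/100 = 0.4
cm - 1 = 1.9 - 1 = 0.9
Bonus factor = 0.4 * 0.9 = 0.36
Total multiplier = 1 + 0.36 = 1.36
Expected damage = 250 * 1.36 = 340.00

340.00 damage


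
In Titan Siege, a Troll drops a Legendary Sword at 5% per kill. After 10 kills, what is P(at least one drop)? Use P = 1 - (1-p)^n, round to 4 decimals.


P(at least one) = 1 - P(none) = 1 - (1-p)^n
p = 5/100 = 0.05
1 - p = 0.95
(1 - p)^10 = 0.95^10 = 0.598737
P(at least one) = 1 - 0.598737 = 0.4013

0.4013


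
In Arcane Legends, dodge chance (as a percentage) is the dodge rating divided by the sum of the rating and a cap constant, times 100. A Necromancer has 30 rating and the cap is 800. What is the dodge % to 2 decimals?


dodge% = 30 / (30 + 800) * 100
= 30 / 830 * 100
= 0.036145 * 100
= 3.61%

3.61%


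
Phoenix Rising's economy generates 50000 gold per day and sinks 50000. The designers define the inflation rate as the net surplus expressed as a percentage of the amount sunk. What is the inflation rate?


Net gold = 50000 - 50000 = 0
Inflation rate = net / sunk * 100 = 0 / 50000 * 100
= 0.0 * 100
= 0.00%

0.00%


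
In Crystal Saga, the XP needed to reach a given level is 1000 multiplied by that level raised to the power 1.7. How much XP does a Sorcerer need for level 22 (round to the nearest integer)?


XP = 1000 * level^1.7
Substitute level = 22:
XP = 1000 * 22^1.7
= 1000 * 191.4779
= 191478

191478 XP


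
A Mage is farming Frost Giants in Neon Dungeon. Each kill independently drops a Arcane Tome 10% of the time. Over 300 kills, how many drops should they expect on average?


Expected drops = kills * (drop_rate / 100)
= 300 * (10 / 100)
= 300 * 0.1
= 30.0

30.0 drops


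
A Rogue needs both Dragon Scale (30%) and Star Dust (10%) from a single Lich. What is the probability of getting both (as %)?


For independent events, P(both) = P(A) * P(B)
= 30% * 10%
= 300 / 100 %
= 3.0%

3.0%


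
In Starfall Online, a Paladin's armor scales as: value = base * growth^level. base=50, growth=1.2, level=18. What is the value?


value = base * growth^level
= 50 * 1.2^18
= 50 * 26.623333
= 1331.17

1331.17 armor


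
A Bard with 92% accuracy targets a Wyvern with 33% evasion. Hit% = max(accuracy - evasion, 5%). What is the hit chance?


accuracy - evasion = 92 - 33 = 59
Apply floor: max(59, 5) = 59
Hit chance = 59%

59%


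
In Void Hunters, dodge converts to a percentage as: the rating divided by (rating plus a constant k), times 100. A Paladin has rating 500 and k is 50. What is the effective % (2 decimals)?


effective% = rating / (rating + k) * 100
= 500 / (500 + 50) * 100
= 500 / 550 * 100
= 0.909091 * 100
= 90.91%

90.91%


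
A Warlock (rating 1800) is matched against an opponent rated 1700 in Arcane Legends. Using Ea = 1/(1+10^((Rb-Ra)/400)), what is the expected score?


Elo expected score: Ea = 1/(1 + 10^((Rb-Ra)/400))
Rb - Ra = 1700 - 1800 = -100
(Rb-Ra)/400 = -100/400 = -0.25
10^-0.25 = 0.562341
Ea = 1/(1 + 0.562341) = 1/1.562341 = 0.6401

0.6401


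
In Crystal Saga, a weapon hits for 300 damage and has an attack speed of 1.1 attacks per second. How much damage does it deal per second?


DPS = damage * attack_speed
= 300 * 1.1
= 330.0

330.0 DPS


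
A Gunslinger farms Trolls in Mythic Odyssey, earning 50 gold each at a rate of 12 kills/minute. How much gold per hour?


Gold per minute = 50 * 12 = 600
Gold per hour = 600 * 60 = 36000

36000 gold/hour


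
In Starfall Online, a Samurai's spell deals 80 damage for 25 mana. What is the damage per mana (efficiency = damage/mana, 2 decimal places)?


Efficiency = damage / mana
= 80 / 25
= 3.20

3.20 dmg/mana


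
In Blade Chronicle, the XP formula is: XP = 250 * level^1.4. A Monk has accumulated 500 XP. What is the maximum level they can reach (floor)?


XP = 250 * level^1.4, so level = (XP / 250)^(1/1.4)
= (500 / 250)^(1/1.4)
= 2.0^0.7143
= 1.6407
Floor: level = 1

level 1


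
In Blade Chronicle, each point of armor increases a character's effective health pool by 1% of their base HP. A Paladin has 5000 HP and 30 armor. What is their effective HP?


EHP = 5000 * (1 + 30/100)
= 5000 * (1 + 0.3)
= 5000 * 1.3
= 6500.0

6500.0 EHP


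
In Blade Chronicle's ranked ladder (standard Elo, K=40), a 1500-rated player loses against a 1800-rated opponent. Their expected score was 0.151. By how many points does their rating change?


Elo update: delta = K * (S - Ea), where S = 0 (loses)
S - Ea = 0 - 0.151 = -0.151
Rating change = 40 * -0.151
= -6.04

-6.04 rating points


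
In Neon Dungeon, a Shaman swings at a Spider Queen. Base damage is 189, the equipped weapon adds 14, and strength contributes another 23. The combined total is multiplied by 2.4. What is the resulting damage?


Sum base + weapon + str = 189 + 14 + 23 = 226
Multiply by 2.4:
226 * 2.4 = 542.4

542.4 damage


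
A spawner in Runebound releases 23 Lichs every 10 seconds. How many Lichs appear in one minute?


Spawns per minute = count * (60 / interval)
= 23 * (60 / 10)
= 23 * 6.0
= 138.0

138.0 per minute


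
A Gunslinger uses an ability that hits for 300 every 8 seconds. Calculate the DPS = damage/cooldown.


DPS = damage / cooldown
= 300 / 8
= 37.50

37.50 DPS


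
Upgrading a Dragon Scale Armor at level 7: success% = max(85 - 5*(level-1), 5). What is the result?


raw_rate = 85 - 5 * (7 - 1)
= 85 - 5 * 6
= 85 - 30
= 55
Apply floor: max(55, 5) = 55%

55%


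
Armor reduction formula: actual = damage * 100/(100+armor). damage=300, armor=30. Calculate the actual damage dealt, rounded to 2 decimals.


actual = 300 * 100 / (100 + 30)
= 300 * 100 / 130
= 30000 / 130
= 230.77

230.77 damage


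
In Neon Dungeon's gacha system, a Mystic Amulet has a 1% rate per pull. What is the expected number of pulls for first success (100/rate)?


Expected pulls for a geometric distribution = 1/p = 100 / rate%
= 100 / 1
= 100.0

100.0 pulls


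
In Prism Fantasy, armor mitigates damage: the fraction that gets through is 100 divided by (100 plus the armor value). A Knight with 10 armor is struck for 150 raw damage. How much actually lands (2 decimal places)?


actual = 150 * 100 / (100 + 10)
= 150 * 100 / 110
= 15000 / 110
= 136.36

136.36 damage


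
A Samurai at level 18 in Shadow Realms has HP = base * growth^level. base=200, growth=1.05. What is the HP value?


value = base * growth^level
= 200 * 1.05^18
= 200 * 2.406619
= 481.32

481.32 HP


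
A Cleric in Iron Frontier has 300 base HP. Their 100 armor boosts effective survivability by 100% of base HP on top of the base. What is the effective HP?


EHP = 300 * (1 + 100/100)
= 300 * (1 + 1.0)
= 300 * 2.0
= 600.0

600.0 EHP


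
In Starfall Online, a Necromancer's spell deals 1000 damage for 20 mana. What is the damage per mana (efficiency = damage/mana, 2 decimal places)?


Efficiency = damage / mana
= 1000 / 20
= 50.00

50.00 dmg/mana


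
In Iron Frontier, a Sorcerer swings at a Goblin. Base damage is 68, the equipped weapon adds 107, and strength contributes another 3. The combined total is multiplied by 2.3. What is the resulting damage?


Sum base + weapon + str = 68 + 107 + 3 = 178
Multiply by 2.3:
178 * 2.3 = 409.4

409.4 damage


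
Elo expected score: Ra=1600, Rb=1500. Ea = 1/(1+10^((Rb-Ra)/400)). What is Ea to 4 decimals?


Elo expected score: Ea = 1/(1 + 10^((Rb-Ra)/400))
Rb - Ra = 1500 - 1600 = -100
(Rb-Ra)/400 = -100/400 = -0.25
10^-0.25 = 0.562341
Ea = 1/(1 + 0.562341) = 1/1.562341 = 0.6401

0.6401


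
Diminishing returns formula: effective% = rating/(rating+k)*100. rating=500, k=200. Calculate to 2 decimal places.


effective% = rating / (rating + k) * 100
= 500 / (500 + 200) * 100
= 500 / 700 * 100
= 0.714286 * 100
= 71.43%

71.43%


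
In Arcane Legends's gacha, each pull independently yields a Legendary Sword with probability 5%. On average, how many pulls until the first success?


Expected pulls for a geometric distribution = 1/p = 100 / rate%
= 100 / 5
= 20.0

20.0 pulls


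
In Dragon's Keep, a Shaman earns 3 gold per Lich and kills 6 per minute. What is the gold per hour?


Gold per minute = 3 * 6 = 18
Gold per hour = 18 * 60 = 1080

1080 gold/hour


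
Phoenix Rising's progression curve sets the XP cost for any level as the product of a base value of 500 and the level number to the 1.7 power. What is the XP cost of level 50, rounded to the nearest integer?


XP = 500 * level^1.7
Substitute level = 50:
XP = 500 * 50^1.7
= 500 * 773.1237
= 386562

386562 XP


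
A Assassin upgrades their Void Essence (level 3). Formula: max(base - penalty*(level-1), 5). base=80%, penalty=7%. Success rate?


raw_rate = 80 - 7 * (3 - 1)
= 80 - 7 * 2
= 80 - 14
= 66
Apply floor: max(66, 5) = 66%

66%


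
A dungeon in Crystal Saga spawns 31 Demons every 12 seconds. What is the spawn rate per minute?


Spawns per minute = count * (60 / interval)
= 31 * (60 / 12)
= 31 * 5.0
= 155.0

155.0 per minute


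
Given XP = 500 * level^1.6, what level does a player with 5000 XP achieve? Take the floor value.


XP = 500 * level^1.6, so level = (XP / 500)^(1/1.6)
= (5000 / 500)^(1/1.6)
= 10.0^0.625
= 4.217
Floor: level = 4

level 4


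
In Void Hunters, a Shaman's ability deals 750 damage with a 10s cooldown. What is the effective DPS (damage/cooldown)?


DPS = damage / cooldown
= 750 / 10
= 75.00

75.00 DPS


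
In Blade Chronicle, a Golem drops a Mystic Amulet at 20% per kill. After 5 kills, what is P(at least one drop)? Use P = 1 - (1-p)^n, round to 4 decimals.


P(at least one) = 1 - P(none) = 1 - (1-p)^n
p = 20/100 = 0.2
1 - p = 0.8
(1 - p)^5 = 0.8^5 = 0.327680
P(at least one) = 1 - 0.327680 = 0.6723

0.6723


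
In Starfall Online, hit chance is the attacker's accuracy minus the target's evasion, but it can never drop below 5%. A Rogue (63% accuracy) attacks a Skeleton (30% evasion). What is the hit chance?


accuracy - evasion = 63 - 30 = 33
Apply floor: max(33, 5) = 33
Hit chance = 33%

33%


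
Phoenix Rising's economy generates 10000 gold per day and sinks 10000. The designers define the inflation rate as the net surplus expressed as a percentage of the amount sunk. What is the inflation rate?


Net gold = 10000 - 10000 = 0
Inflation rate = net / sunk * 100 = 0 / 10000 * 100
= 0.0 * 100
= 0.00%

0.00%


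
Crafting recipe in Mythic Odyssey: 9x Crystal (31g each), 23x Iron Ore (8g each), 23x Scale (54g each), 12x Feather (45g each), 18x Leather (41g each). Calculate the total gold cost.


Cost breakdown:
  Crystal: 9 * 31 = 279
  Iron Ore: 23 * 8 = 184
  Scale: 23 * 54 = 1242
  Feather: 12 * 45 = 540
  Leather: 18 * 41 = 738
Total = 279 + 184 + 1242 + 540 + 738 = 2983

2983 gold


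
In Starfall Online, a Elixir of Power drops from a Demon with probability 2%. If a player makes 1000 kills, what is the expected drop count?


Expected drops = kills * (drop_rate / 100)
= 1000 * (2 / 100)
= 1000 * 0.02
= 20.0

20.0 drops


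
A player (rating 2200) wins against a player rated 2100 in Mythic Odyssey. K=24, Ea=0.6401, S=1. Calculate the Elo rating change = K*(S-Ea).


Elo update: delta = K * (S - Ea), where S = 1 (wins)
S - Ea = 1 - 0.6401 = 0.3599
Rating change = 24 * 0.3599
= 8.64

8.64 rating points


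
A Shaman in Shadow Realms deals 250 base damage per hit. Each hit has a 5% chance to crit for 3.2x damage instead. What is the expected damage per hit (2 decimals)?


E[dmg] = base * (1 + crit_chance * (crit_mult - 1))
cc as decimal = 5/100 = 0.05
cm - 1 = 3.2 - 1 = 2.2
Bonus factor = 0.05 * 2.2 = 0.11
Total multiplier = 1 + 0.11 = 1.11
Expected damage = 250 * 1.11 = 277.50

277.50 damage


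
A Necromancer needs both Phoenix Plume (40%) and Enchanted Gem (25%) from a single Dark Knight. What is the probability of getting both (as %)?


For independent events, P(both) = P(A) * P(B)
= 40% * 25%
= 1000 / 100 %
= 10.0%

10.0%


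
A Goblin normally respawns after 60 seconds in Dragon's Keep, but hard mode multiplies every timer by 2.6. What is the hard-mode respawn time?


Respawn time = base * multiplier
= 60 * 2.6
= 156.0 seconds

156.0 seconds


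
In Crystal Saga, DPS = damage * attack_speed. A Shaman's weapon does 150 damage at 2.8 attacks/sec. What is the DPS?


DPS = damage * attack_speed
= 150 * 2.8
= 420.0

420.0 DPS


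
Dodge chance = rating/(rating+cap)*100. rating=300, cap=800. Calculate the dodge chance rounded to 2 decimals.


dodge% = 300 / (300 + 800) * 100
= 300 / 1100 * 100
= 0.272727 * 100
= 27.27%

27.27%


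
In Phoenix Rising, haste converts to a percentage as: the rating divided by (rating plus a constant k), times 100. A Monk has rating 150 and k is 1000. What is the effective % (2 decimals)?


effective% = rating / (rating + k) * 100
= 150 / (150 + 1000) * 100
= 150 / 1150 * 100
= 0.130435 * 100
= 13.04%

13.04%


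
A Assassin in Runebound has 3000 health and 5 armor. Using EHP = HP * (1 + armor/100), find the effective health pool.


EHP = 3000 * (1 + 5/100)
= 3000 * (1 + 0.05)
= 3000 * 1.05
= 3150.0

3150.0 EHP


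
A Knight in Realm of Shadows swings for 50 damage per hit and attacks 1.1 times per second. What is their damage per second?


DPS = damage * attack_speed
= 50 * 1.1
= 55.0

55.0 DPS


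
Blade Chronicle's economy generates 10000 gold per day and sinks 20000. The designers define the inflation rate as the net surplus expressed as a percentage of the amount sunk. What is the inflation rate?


Net gold = 10000 - 20000 = -10000
Inflation rate = net / sunk * 100 = -10000 / 20000 * 100
= -0.5 * 100
= -50.00%

-50.00%


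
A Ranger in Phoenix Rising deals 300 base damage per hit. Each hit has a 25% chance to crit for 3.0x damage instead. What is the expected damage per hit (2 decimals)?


E[dmg] = base * (1 + crit_chance * (crit_mult - 1))
cc as decimal = 25/100 = 0.25
cm - 1 = 3.0 - 1 = 2.0
Bonus factor = 0.25 * 2.0 = 0.5
Total multiplier = 1 + 0.5 = 1.5
Expected damage = 300 * 1.5 = 450.00

450.00 damage


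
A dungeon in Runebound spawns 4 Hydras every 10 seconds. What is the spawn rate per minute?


Spawns per minute = count * (60 / interval)
= 4 * (60 / 10)
= 4 * 6.0
= 24.0

24.0 per minute


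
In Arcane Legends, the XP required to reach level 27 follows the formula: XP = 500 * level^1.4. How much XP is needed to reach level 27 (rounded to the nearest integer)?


XP = 500 * level^1.4
Substitute level = 27:
XP = 500 * 27^1.4
= 500 * 100.9042
= 50452

50452 XP


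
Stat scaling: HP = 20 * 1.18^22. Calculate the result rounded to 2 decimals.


value = base * growth^level
= 20 * 1.18^22
= 20 * 38.142061
= 762.84

762.84 HP


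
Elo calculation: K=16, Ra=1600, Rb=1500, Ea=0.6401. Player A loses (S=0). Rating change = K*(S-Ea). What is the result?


Elo update: delta = K * (S - Ea), where S = 0 (loses)
S - Ea = 0 - 0.6401 = -0.6401
Rating change = 16 * -0.6401
= -10.24

-10.24 rating points


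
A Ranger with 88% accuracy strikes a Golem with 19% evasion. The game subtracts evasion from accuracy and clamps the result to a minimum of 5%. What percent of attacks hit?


accuracy - evasion = 88 - 19 = 69
Apply floor: max(69, 5) = 69
Hit chance = 69%

69%


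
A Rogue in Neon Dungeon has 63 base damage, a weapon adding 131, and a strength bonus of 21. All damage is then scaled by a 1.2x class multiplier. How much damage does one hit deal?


Sum base + weapon + str = 63 + 131 + 21 = 215
Multiply by 1.2:
215 * 1.2 = 258.0

258.0 damage


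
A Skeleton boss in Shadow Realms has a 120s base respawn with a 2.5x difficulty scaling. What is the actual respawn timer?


Respawn time = base * multiplier
= 120 * 2.5
= 300.0 seconds

300.0 seconds


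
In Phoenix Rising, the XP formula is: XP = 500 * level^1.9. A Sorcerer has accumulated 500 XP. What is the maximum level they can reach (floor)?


XP = 500 * level^1.9, so level = (XP / 500)^(1/1.9)
= (500 / 500)^(1/1.9)
= 1.0^0.5263
= 1.0
Floor: level = 1

level 1


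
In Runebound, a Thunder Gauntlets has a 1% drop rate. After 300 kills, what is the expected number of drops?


Expected drops = kills * (drop_rate / 100)
= 300 * (1 / 100)
= 300 * 0.01
= 3.0

3.0 drops


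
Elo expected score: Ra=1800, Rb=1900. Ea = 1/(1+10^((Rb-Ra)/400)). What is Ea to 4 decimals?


Elo expected score: Ea = 1/(1 + 10^((Rb-Ra)/400))
Rb - Ra = 1900 - 1800 = 100
(Rb-Ra)/400 = 100/400 = 0.25
10^0.25 = 1.778279
Ea = 1/(1 + 1.778279) = 1/2.778279 = 0.3599

0.3599


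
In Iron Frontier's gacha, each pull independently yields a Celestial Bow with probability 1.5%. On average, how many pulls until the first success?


Expected pulls for a geometric distribution = 1/p = 100 / rate%
= 100 / 1.5
= 66.67

66.67 pulls


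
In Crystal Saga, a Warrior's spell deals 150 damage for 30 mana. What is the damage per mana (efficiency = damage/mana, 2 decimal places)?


Efficiency = damage / mana
= 150 / 30
= 5.00

5.00 dmg/mana


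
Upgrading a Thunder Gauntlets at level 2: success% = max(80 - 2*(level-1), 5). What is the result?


raw_rate = 80 - 2 * (2 - 1)
= 80 - 2 * 1
= 80 - 2
= 78
Apply floor: max(78, 5) = 78%

78%


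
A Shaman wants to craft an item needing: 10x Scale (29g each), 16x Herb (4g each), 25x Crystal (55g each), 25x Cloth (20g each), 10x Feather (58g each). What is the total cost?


Cost breakdown:
  Scale: 10 * 29 = 290
  Herb: 16 * 4 = 64
  Crystal: 25 * 55 = 1375
  Cloth: 25 * 20 = 500
  Feather: 10 * 58 = 580
Total = 290 + 64 + 1375 + 500 + 580 = 2809

2809 gold


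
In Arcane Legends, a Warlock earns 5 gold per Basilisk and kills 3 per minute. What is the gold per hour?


Gold per minute = 5 * 3 = 15
Gold per hour = 15 * 60 = 900

900 gold/hour


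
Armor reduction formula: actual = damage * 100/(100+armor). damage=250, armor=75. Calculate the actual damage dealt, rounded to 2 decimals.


actual = 250 * 100 / (100 + 75)
= 250 * 100 / 175
= 25000 / 175
= 142.86

142.86 damage


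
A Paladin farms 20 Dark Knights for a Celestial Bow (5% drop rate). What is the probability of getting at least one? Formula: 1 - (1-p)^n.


P(at least one) = 1 - P(none) = 1 - (1-p)^n
p = 5/100 = 0.05
1 - p = 0.95
(1 - p)^20 = 0.95^20 = 0.358486
P(at least one) = 1 - 0.358486 = 0.6415

0.6415


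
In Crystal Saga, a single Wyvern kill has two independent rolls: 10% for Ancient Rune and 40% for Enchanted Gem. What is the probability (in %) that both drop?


For independent events, P(both) = P(A) * P(B)
= 10% * 40%
= 400 / 100 %
= 4.0%

4.0%


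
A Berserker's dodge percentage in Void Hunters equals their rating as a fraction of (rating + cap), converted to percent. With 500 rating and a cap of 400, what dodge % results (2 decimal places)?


dodge% = 500 / (500 + 400) * 100
= 500 / 900 * 100
= 0.555556 * 100
= 55.56%

55.56%


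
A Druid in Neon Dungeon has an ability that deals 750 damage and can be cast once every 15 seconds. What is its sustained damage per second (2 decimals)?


DPS = damage / cooldown
= 750 / 15
= 50.00

50.00 DPS


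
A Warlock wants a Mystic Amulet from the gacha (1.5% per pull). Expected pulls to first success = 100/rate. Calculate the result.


Expected pulls for a geometric distribution = 1/p = 100 / rate%
= 100 / 1.5
= 66.67

66.67 pulls


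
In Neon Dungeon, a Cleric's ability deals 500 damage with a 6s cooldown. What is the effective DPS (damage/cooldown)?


DPS = damage / cooldown
= 500 / 6
= 83.33

83.33 DPS


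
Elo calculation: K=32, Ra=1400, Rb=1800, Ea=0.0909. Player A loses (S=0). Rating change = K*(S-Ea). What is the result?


Elo update: delta = K * (S - Ea), where S = 0 (loses)
S - Ea = 0 - 0.0909 = -0.0909
Rating change = 32 * -0.0909
= -2.91

-2.91 rating points


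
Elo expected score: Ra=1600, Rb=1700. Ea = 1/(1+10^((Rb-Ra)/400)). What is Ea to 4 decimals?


Elo expected score: Ea = 1/(1 + 10^((Rb-Ra)/400))
Rb - Ra = 1700 - 1600 = 100
(Rb-Ra)/400 = 100/400 = 0.25
10^0.25 = 1.778279
Ea = 1/(1 + 1.778279) = 1/2.778279 = 0.3599

0.3599


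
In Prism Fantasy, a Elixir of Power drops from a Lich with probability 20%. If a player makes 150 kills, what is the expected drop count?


Expected drops = kills * (drop_rate / 100)
= 150 * (20 / 100)
= 150 * 0.2
= 30.0

30.0 drops


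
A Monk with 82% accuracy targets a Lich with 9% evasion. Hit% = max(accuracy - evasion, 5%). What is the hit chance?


accuracy - evasion = 82 - 9 = 73
Apply floor: max(73, 5) = 73
Hit chance = 73%

73%


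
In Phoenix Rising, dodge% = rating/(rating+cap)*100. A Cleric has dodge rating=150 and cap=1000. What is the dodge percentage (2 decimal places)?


dodge% = 150 / (150 + 1000) * 100
= 150 / 1150 * 100
= 0.130435 * 100
= 13.04%

13.04%


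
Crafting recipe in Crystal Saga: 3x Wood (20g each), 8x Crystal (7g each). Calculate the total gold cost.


Cost breakdown:
  Wood: 3 * 20 = 60
  Crystal: 8 * 7 = 56
Total = 60 + 56 = 116

116 gold


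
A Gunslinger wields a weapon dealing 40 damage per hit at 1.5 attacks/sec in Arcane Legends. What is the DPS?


DPS = damage * attack_speed
= 40 * 1.5
= 60.0

60.0 DPS


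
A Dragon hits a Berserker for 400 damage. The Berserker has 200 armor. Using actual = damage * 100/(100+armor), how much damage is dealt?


actual = 400 * 100 / (100 + 200)
= 400 * 100 / 300
= 40000 / 300
= 133.33

133.33 damage


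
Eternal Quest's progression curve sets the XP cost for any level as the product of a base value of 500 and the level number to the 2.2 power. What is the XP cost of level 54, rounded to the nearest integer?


XP = 500 * level^2.2
Substitute level = 54:
XP = 500 * 54^2.2
= 500 * 6475.3951
= 3237698

3237698 XP


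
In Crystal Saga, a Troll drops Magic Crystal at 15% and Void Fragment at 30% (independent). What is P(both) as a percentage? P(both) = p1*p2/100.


For independent events, P(both) = P(A) * P(B)
= 15% * 30%
= 450 / 100 %
= 4.5%

4.5%


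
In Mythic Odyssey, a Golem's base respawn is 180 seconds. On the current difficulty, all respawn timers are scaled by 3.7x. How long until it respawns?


Respawn time = base * multiplier
= 180 * 3.7
= 666.0 seconds

666.0 seconds


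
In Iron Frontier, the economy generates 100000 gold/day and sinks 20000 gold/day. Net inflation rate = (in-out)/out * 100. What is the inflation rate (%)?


Net gold = 100000 - 20000 = 80000
Inflation rate = net / sunk * 100 = 80000 / 20000 * 100
= 4.0 * 100
= 400.00%

400.00%


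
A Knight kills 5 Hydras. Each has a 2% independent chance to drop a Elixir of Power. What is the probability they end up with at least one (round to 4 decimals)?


P(at least one) = 1 - P(none) = 1 - (1-p)^n
p = 2/100 = 0.02
1 - p = 0.98
(1 - p)^5 = 0.98^5 = 0.903921
P(at least one) = 1 - 0.903921 = 0.0961

0.0961


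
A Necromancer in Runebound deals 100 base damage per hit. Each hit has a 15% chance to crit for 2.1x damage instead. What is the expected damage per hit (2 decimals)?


E[dmg] = base * (1 + crit_chance * (crit_mult - 1))
cc as decimal = 15/100 = 0.15
cm - 1 = 2.1 - 1 = 1.1
Bonus factor = 0.15 * 1.1 = 0.165
Total multiplier = 1 + 0.165 = 1.165
Expected damage = 100 * 1.165 = 116.50

116.50 damage


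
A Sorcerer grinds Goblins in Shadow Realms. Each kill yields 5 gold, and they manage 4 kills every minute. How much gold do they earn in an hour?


Gold per minute = 5 * 4 = 20
Gold per hour = 20 * 60 = 1200

1200 gold/hour


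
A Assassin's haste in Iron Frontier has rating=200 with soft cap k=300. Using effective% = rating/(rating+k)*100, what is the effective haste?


effective% = rating / (rating + k) * 100
= 200 / (200 + 300) * 100
= 200 / 500 * 100
= 0.4 * 100
= 40.00%

40.00%


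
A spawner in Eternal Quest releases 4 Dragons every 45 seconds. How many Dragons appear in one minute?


Spawns per minute = count * (60 / interval)
= 4 * (60 / 45)
= 4 * 1.3333
= 5.33

5.33 per minute


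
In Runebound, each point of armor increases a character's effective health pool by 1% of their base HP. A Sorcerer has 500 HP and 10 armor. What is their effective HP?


EHP = 500 * (1 + 10/100)
= 500 * (1 + 0.1)
= 500 * 1.1
= 550.0

550.0 EHP


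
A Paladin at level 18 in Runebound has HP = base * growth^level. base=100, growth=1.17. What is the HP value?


value = base * growth^level
= 100 * 1.17^18
= 100 * 16.878953
= 1687.90

1687.90 HP


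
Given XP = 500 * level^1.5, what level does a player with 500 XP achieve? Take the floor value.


XP = 500 * level^1.5, so level = (XP / 500)^(1/1.5)
= (500 / 500)^(1/1.5)
= 1.0^0.6667
= 1.0
Floor: level = 1

level 1


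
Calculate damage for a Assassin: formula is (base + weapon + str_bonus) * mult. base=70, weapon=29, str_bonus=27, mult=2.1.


Sum base + weapon + str = 70 + 29 + 27 = 126
Multiply by 2.1:
126 * 2.1 = 264.6

264.6 damage


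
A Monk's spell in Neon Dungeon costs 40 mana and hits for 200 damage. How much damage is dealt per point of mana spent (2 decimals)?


Efficiency = damage / mana
= 200 / 40
= 5.00

5.00 dmg/mana


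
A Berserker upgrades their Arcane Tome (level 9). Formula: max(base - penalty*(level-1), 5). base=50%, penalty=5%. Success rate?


raw_rate = 50 - 5 * (9 - 1)
= 50 - 5 * 8
= 50 - 40
= 10
Apply floor: max(10, 5) = 10%

10%


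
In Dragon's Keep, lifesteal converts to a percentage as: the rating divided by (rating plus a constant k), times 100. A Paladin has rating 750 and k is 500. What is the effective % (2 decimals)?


effective% = rating / (rating + k) * 100
= 750 / (750 + 500) * 100
= 750 / 1250 * 100
= 0.6 * 100
= 60.00%

60.00%


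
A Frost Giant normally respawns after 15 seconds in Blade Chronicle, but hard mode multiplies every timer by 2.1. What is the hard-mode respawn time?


Respawn time = base * multiplier
= 15 * 2.1
= 31.5 seconds

31.5 seconds


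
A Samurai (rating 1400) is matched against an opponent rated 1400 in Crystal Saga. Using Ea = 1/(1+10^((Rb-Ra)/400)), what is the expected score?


Elo expected score: Ea = 1/(1 + 10^((Rb-Ra)/400))
Rb - Ra = 1400 - 1400 = 0
(Rb-Ra)/400 = 0/400 = 0.0
10^0.0 = 1.0
Ea = 1/(1 + 1.0) = 1/2.0 = 0.5000

0.5000


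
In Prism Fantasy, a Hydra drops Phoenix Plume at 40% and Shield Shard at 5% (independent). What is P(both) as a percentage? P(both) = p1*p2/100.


For independent events, P(both) = P(A) * P(B)
= 40% * 5%
= 200 / 100 %
= 2.0%

2.0%


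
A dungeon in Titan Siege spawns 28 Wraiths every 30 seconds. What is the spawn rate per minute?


Spawns per minute = count * (60 / interval)
= 28 * (60 / 30)
= 28 * 2.0
= 56.0

56.0 per minute


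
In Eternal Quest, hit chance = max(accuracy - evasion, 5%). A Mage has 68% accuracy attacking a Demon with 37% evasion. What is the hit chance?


accuracy - evasion = 68 - 37 = 31
Apply floor: max(31, 5) = 31
Hit chance = 31%

31%


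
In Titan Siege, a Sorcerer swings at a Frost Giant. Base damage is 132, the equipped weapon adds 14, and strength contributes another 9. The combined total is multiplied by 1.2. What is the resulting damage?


Sum base + weapon + str = 132 + 14 + 9 = 155
Multiply by 1.2:
155 * 1.2 = 186.0

186.0 damage


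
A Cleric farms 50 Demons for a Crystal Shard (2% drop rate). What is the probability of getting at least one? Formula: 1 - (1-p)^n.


P(at least one) = 1 - P(none) = 1 - (1-p)^n
p = 2/100 = 0.02
1 - p = 0.98
(1 - p)^50 = 0.98^50 = 0.364170
P(at least one) = 1 - 0.364170 = 0.6358

0.6358


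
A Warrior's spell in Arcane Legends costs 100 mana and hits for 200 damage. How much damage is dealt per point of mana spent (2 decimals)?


Efficiency = damage / mana
= 200 / 100
= 2.00

2.00 dmg/mana


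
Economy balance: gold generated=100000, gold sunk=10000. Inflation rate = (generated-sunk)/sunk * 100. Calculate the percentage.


Net gold = 100000 - 10000 = 90000
Inflation rate = net / sunk * 100 = 90000 / 10000 * 100
= 9.0 * 100
= 900.00%

900.00%


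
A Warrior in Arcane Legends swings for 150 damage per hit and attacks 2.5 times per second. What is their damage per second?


DPS = damage * attack_speed
= 150 * 2.5
= 375.0

375.0 DPS


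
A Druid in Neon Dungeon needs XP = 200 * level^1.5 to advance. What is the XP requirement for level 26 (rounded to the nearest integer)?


XP = 200 * level^1.5
Substitute level = 26:
XP = 200 * 26^1.5
= 200 * 132.5745
= 26515

26515 XP


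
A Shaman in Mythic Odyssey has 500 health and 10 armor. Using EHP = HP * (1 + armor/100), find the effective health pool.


EHP = 500 * (1 + 10/100)
= 500 * (1 + 0.1)
= 500 * 1.1
= 550.0

550.0 EHP


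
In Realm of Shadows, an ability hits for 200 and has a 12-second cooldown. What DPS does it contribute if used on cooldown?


DPS = damage / cooldown
= 200 / 12
= 16.67

16.67 DPS


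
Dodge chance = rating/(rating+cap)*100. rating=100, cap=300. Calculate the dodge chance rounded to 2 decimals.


dodge% = 100 / (100 + 300) * 100
= 100 / 400 * 100
= 0.25 * 100
= 25.00%

25.00%


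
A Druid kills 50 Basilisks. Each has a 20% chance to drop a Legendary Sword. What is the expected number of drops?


Expected drops = kills * (drop_rate / 100)
= 50 * (20 / 100)
= 50 * 0.2
= 10.0

10.0 drops


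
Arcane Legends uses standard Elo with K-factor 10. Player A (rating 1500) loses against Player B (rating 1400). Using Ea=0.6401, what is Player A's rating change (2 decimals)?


Elo update: delta = K * (S - Ea), where S = 0 (loses)
S - Ea = 0 - 0.6401 = -0.6401
Rating change = 10 * -0.6401
= -6.40

-6.40 rating points


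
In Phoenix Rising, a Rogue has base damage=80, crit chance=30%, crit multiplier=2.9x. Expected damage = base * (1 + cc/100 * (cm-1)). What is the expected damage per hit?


E[dmg] = base * (1 + crit_chance * (crit_mult - 1))
cc as decimal = 30/100 = 0.3
cm - 1 = 2.9 - 1 = 1.9
Bonus factor = 0.3 * 1.9 = 0.57
Total multiplier = 1 + 0.57 = 1.57
Expected damage = 80 * 1.57 = 125.60

125.60 damage


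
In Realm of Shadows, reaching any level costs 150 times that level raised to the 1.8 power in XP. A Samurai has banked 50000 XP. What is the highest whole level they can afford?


XP = 150 * level^1.8, so level = (XP / 150)^(1/1.8)
= (50000 / 150)^(1/1.8)
= 333.3333^0.5556
= 25.2115
Floor: level = 25

level 25


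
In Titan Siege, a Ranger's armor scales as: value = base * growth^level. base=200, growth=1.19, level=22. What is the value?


value = base * growth^level
= 200 * 1.19^22
= 200 * 45.923307
= 9184.66

9184.66 armor


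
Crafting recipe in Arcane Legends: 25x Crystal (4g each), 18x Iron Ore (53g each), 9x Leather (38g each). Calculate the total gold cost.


Cost breakdown:
  Crystal: 25 * 4 = 100
  Iron Ore: 18 * 53 = 954
  Leather: 9 * 38 = 342
Total = 100 + 954 + 342 = 1396

1396 gold


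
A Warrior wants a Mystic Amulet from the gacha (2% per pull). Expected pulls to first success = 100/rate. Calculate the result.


Expected pulls for a geometric distribution = 1/p = 100 / rate%
= 100 / 2
= 50.0

50.0 pulls


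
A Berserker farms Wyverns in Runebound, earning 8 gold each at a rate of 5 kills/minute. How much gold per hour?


Gold per minute = 8 * 5 = 40
Gold per hour = 40 * 60 = 2400

2400 gold/hour


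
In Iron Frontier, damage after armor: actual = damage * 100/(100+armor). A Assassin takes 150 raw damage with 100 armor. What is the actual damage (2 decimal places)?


actual = 150 * 100 / (100 + 100)
= 150 * 100 / 200
= 15000 / 200
= 75.00

75.00 damage


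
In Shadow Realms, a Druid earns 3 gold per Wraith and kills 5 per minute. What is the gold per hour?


Gold per minute = 3 * 5 = 15
Gold per hour = 15 * 60 = 900

900 gold/hour


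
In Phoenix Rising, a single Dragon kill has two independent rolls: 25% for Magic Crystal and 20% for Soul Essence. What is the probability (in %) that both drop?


For independent events, P(both) = P(A) * P(B)
= 25% * 20%
= 500 / 100 %
= 5.0%

5.0%


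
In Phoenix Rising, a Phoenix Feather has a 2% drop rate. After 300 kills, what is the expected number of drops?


Expected drops = kills * (drop_rate / 100)
= 300 * (2 / 100)
= 300 * 0.02
= 6.0

6.0 drops


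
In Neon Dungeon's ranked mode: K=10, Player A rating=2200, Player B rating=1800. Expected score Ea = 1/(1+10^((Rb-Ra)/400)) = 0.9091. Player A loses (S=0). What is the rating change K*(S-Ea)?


Elo update: delta = K * (S - Ea), where S = 0 (loses)
S - Ea = 0 - 0.9091 = -0.9091
Rating change = 10 * -0.9091
= -9.09

-9.09 rating points


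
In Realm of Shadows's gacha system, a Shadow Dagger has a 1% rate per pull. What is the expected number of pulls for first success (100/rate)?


Expected pulls for a geometric distribution = 1/p = 100 / rate%
= 100 / 1
= 100.0

100.0 pulls


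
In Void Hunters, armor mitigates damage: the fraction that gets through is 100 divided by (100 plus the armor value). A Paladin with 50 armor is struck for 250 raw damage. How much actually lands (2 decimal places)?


actual = 250 * 100 / (100 + 50)
= 250 * 100 / 150
= 25000 / 150
= 166.67

166.67 damage


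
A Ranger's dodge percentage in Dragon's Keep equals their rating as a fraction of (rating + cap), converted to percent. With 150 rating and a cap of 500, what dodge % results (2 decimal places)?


dodge% = 150 / (150 + 500) * 100
= 150 / 650 * 100
= 0.230769 * 100
= 23.08%

23.08%


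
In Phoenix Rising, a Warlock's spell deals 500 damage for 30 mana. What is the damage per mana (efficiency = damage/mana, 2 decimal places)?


Efficiency = damage / mana
= 500 / 30
= 16.67

16.67 dmg/mana


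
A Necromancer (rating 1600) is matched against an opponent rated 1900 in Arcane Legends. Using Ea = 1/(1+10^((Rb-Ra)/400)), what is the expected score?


Elo expected score: Ea = 1/(1 + 10^((Rb-Ra)/400))
Rb - Ra = 1900 - 1600 = 300
(Rb-Ra)/400 = 300/400 = 0.75
10^0.75 = 5.623413
Ea = 1/(1 + 5.623413) = 1/6.623413 = 0.1510

0.1510


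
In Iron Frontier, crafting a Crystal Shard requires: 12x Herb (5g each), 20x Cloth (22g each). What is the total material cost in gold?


Cost breakdown:
  Herb: 12 * 5 = 60
  Cloth: 20 * 22 = 440
Total = 60 + 440 = 500

500 gold
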